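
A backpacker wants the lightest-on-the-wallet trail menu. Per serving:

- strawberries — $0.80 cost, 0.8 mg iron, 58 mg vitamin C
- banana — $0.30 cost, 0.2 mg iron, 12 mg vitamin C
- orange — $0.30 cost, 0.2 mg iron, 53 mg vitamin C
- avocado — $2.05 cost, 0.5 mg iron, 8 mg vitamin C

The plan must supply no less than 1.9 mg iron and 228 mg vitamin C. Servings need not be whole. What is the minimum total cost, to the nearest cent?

$2.13

At the optimum either one food covers both requirements or two foods hit both targets exactly; no other combination can be cheaper.
strawberries only: max(1.9/0.8, 228/58) = 3.931 servings → $3.14.
banana only: max(1.9/0.2, 228/12) = 19 servings → $5.70.
orange only: max(1.9/0.2, 228/53) = 9.5 servings → $2.85.
avocado only: max(1.9/0.5, 228/8) = 28.5 servings → $58.42.
strawberries + banana: the both-tight solution has a negative serving — not a feasible corner.
strawberries + orange with both tight: 1.789 servings and 2.344 servings → $2.13.
strawberries + avocado with both targets exact would need a negative amount; discard.
banana + orange with both tight: 6.72 servings and 2.78 servings → $2.85.
banana + avocado with both targets exact would need a negative amount; discard.
orange + avocado with both tight: 3.968 servings and 2.213 servings → $5.73.
So the least-cost plan costs $2.13.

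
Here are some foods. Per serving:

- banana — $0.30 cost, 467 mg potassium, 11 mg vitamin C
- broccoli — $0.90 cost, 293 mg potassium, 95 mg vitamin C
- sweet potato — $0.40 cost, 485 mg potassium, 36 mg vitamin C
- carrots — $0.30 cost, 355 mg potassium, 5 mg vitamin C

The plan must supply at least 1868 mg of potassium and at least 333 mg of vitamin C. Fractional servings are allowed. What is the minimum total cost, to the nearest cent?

$3.29

banana only: max(1868/467, 333/11) = 30.27 servings → $9.08.
broccoli only: max(1868/293, 333/95) = 6.375 servings → $5.74.
sweet potato only: max(1868/485, 333/36) = 9.25 servings → $3.70.
carrots only: max(1868/355, 333/5) = 66.6 servings → $19.98.
banana + broccoli with both tight: 1.942 servings and 3.28 servings → $3.53.
banana + sweet potato with both targets exact would need a negative amount; discard.
banana + carrots: intersection lies outside the first quadrant.
broccoli + sweet potato with both tight: 2.653 servings and 2.249 servings → $3.29.
broccoli + carrots with both tight: 3.375 servings and 2.476 servings → $3.78.
sweet potato + carrots: the both-tight solution has a negative serving — not a feasible corner.
Cheapest feasible corner: $3.29.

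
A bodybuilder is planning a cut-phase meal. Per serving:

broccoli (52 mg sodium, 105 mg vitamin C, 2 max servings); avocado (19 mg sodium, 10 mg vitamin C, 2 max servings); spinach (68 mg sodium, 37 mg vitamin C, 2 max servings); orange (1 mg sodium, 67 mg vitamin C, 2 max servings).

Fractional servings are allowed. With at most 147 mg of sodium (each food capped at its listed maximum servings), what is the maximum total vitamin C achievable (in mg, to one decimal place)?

366.3 mg

Vitamin C per mg sodium: orange 67, broccoli 2.019, spinach 0.5441, avocado 0.5263.
Take 2 servings of orange: uses 2 mg sodium, +134.0 mg vitamin C (running total 134.0 mg).
Take 2 servings of broccoli: uses 104 mg sodium, +210.0 mg vitamin C (running total 344.0 mg).
Take 0.6029 servings of spinach: uses 41 mg sodium, +22.3 mg vitamin C (running total 366.3 mg).
Greedy by best ratio exhausts the sodium allowance optimally: 366.3 mg.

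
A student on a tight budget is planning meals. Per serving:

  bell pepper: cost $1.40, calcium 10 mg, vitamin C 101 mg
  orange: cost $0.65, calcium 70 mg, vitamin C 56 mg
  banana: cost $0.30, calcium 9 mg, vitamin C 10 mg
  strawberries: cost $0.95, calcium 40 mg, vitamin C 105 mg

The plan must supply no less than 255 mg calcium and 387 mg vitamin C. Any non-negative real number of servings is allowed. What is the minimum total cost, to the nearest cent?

$3.82

This is a tiny linear program; its minimum lies at a vertex of the feasible set. List the vertices and price them.
bell pepper only: max(255/10, 387/101) = 25.5 servings → $35.70.
orange only: max(255/70, 387/56) = 6.911 servings → $4.49.
banana only: max(255/9, 387/10) = 38.7 servings → $11.61.
strawberries only: max(255/40, 387/105) = 6.375 servings → $6.06.
bell pepper + orange with both tight: 1.968 servings and 3.362 servings → $4.94.
bell pepper + banana with both tight: 1.153 servings and 27.05 servings → $9.73.
bell pepper + strawberries with both targets exact would need a negative amount; discard.
orange + banana: intersection lies outside the first quadrant.
orange + strawberries with both tight: 2.21 servings and 2.507 servings → $3.82.
banana + strawberries with both tight: 20.72 servings and 1.712 servings → $7.84.
Cheapest feasible corner: $3.82.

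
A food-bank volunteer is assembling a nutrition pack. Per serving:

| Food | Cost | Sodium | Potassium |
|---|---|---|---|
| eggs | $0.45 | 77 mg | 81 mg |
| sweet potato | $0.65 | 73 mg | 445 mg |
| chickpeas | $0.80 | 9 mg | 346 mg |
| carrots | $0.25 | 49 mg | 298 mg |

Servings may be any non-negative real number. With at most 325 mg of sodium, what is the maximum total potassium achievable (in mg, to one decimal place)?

12494.4 mg

Potassium per mg sodium: chickpeas 38.44, sweet potato 6.096, carrots 6.082, eggs 1.052.
With no serving limits, spend the whole sodium allowance on chickpeas: 325 mg / 9 mg × 346 mg = 12494.4 mg.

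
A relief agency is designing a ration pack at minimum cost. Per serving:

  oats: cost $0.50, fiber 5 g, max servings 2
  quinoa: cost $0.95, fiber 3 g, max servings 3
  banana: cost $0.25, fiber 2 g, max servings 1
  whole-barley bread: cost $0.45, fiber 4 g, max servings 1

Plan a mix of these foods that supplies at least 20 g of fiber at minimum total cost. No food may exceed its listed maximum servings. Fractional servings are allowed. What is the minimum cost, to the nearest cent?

Cost per g of fiber: oats $0.1000, whole-barley bread $0.1125, banana $0.1250, quinoa $0.3167.
Take 2 servings of oats: +10.0 g fiber for $1.00 (total $1.00, still need 10.0 g).
Take 1 serving of whole-barley bread: +4.0 g fiber for $0.45 (total $1.45, still need 6.0 g).
Take 1 serving of banana: +2.0 g fiber for $0.25 (total $1.70, still need 4.0 g).
Take 1.333 servings of quinoa: +4.0 g fiber for $1.27 (total $2.97, still need 0.0 g).
Filling from the cheapest source first is optimal under one linear minimum: $2.97.

$2.97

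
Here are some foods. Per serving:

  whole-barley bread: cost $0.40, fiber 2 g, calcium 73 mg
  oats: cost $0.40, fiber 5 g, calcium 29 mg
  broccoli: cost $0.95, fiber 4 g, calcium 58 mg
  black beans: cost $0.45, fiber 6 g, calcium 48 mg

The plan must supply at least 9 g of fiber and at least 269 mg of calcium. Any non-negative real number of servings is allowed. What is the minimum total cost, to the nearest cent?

Check every corner: each single food scaled to meet both minima, and each pair solved so both constraints bind.
whole-barley bread only: max(9/2, 269/73) = 4.5 servings → $1.80.
oats only: max(9/5, 269/29) = 9.276 servings → $3.71.
broccoli only: max(9/4, 269/58) = 4.638 servings → $4.41.
black beans only: max(9/6, 269/48) = 5.604 servings → $2.52.
whole-barley bread + oats with both tight: 3.531 servings and 0.3876 servings → $1.57.
whole-barley bread + broccoli with both tight: 3.148 servings and 0.6761 servings → $1.90.
whole-barley bread + black beans with both tight: 3.456 servings and 0.348 servings → $1.54.
oats + broccoli: intersection lies outside the first quadrant.
oats + black beans with both targets exact would need a negative amount; discard.
broccoli + black beans: the both-tight solution has a negative serving — not a feasible corner.
So the least-cost plan costs $1.54.

$1.54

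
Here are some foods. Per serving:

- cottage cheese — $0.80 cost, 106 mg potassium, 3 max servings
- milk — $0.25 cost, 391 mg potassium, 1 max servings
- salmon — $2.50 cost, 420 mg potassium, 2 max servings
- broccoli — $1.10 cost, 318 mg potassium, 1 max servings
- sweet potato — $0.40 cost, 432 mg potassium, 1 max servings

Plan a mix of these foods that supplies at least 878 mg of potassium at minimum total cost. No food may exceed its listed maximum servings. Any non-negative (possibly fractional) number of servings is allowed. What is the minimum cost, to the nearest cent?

$0.84

Cost per mg of potassium: milk $0.0006, sweet potato $0.0009, broccoli $0.0035, salmon $0.0060, cottage cheese $0.0075.
Take 1 serving of milk: +391.0 mg potassium for $0.25 (total $0.25, still need 487.0 mg).
Take 1 serving of sweet potato: +432.0 mg potassium for $0.40 (total $0.65, still need 55.0 mg).
Take 0.173 servings of broccoli: +55.0 mg potassium for $0.19 (total $0.84, still need 0.0 mg).
Greedy by cheapest-per-mg is optimal for a single linear constraint, so the minimum cost is $0.84.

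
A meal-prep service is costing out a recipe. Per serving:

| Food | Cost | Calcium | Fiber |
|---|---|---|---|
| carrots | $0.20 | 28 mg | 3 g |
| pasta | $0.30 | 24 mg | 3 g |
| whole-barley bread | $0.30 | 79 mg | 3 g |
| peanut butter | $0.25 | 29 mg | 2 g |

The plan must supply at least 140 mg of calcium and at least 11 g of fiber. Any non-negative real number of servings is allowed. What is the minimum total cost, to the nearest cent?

carrots only: max(140/28, 11/3) = 5 servings → $1.00.
pasta only: max(140/24, 11/3) = 5.833 servings → $1.75.
whole-barley bread only: max(140/79, 11/3) = 3.667 servings → $1.10.
peanut butter only: max(140/29, 11/2) = 5.5 servings → $1.38.
carrots + pasta: intersection lies outside the first quadrant.
carrots + whole-barley bread with both tight: 2.935 servings and 0.732 servings → $0.81.
carrots + peanut butter with both tight: 1.258 servings and 3.613 servings → $1.15.
pasta + whole-barley bread with both tight: 2.721 servings and 0.9455 servings → $1.10.
pasta + peanut butter with both tight: 1 serving and 4 servings → $1.30.
whole-barley bread + peanut butter with both targets exact would need a negative amount; discard.
The minimum over all feasible corners is $0.81.

$0.81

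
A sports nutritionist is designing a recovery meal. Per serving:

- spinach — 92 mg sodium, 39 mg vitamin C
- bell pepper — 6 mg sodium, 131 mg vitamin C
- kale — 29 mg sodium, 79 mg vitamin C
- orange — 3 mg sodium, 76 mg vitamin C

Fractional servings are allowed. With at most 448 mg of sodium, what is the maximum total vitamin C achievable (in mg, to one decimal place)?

Vitamin C per mg sodium: orange 25.33, bell pepper 21.83, kale 2.724, spinach 0.4239.
With no serving limits, spend the whole sodium allowance on orange: 448 mg / 3 mg × 76 mg = 11349.3 mg.

11349.3 mg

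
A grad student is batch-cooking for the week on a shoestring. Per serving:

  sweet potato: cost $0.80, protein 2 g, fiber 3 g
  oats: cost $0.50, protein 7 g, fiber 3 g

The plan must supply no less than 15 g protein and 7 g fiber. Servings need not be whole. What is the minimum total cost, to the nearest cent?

Two binding constraints pin down two serving amounts, so the optimal mix uses at most two foods. The candidates are each food alone (scaled to the tighter of protein/fiber) and each pair with both constraints tight.
sweet potato only: max(15/2, 7/3) = 7.5 servings → $6.00.
oats only: max(15/7, 7/3) = 2.333 servings → $1.17.
sweet potato + oats with both tight: 0.2667 servings and 2.067 servings → $1.25.
The minimum over all feasible corners is $1.17.

$1.17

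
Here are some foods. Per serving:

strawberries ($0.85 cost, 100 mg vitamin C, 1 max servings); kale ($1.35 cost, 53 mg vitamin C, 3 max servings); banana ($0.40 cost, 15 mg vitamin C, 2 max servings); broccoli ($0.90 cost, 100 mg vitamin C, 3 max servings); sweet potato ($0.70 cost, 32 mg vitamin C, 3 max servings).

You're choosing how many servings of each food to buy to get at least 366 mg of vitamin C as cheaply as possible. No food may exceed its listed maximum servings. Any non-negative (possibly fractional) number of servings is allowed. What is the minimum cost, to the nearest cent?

$3.24

Cost per mg of vitamin C: strawberries $0.0085, broccoli $0.0090, sweet potato $0.0219, kale $0.0255, banana $0.0267.
Take 1 serving of strawberries: +100.0 mg vitamin C for $0.85 (total $0.85, still need 266.0 mg).
Take 2.66 servings of broccoli: +266.0 mg vitamin C for $2.39 (total $3.24, still need 0.0 mg).
Filling from the cheapest source first is optimal under one linear minimum: $3.24.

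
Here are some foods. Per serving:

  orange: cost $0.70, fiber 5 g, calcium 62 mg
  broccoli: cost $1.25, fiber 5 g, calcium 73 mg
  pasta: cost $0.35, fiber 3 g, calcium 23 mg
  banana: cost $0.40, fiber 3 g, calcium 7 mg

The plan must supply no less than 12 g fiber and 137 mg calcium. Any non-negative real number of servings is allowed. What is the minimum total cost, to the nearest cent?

$1.62

With two linear requirements the optimum uses one or two foods; enumerate the corners.
orange only: max(12/5, 137/62) = 2.4 servings → $1.68.
broccoli only: max(12/5, 137/73) = 2.4 servings → $3.00.
pasta only: max(12/3, 137/23) = 5.957 servings → $2.08.
banana only: max(12/3, 137/7) = 19.57 servings → $7.83.
orange + broccoli with both targets exact would need a negative amount; discard.
orange + pasta with both tight: 1.901 servings and 0.831 servings → $1.62.
orange + banana with both tight: 2.166 servings and 0.3907 servings → $1.67.
broccoli + pasta with both tight: 1.298 servings and 1.837 servings → $2.27.
broccoli + banana with both tight: 1.777 servings and 1.038 servings → $2.64.
pasta + banana: the both-tight solution has a negative serving — not a feasible corner.
The minimum over all feasible corners is $1.62.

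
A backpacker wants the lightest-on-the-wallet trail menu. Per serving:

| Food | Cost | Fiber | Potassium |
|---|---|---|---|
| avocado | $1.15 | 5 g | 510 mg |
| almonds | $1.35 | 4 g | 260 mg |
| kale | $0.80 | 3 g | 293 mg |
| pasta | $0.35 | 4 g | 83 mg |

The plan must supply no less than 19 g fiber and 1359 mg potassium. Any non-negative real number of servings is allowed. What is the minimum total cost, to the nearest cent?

$3.35

For a min-cost LP with two ≥-constraints, a basic feasible solution has at most two positive variables.
avocado only: max(19/5, 1359/510) = 3.8 servings → $4.37.
almonds only: max(19/4, 1359/260) = 5.227 servings → $7.06.
kale only: max(19/3, 1359/293) = 6.333 servings → $5.07.
pasta only: max(19/4, 1359/83) = 16.37 servings → $5.73.
avocado + almonds with both tight: 0.6703 servings and 3.912 servings → $6.05.
avocado + kale: intersection lies outside the first quadrant.
avocado + pasta with both tight: 2.375 servings and 1.782 servings → $3.35.
almonds + kale with both tight: 3.801 servings and 1.265 servings → $6.14.
almonds + pasta: the both-tight solution has a negative serving — not a feasible corner.
kale + pasta with both tight: 4.181 servings and 1.614 servings → $3.91.
Cheapest feasible corner: $3.35.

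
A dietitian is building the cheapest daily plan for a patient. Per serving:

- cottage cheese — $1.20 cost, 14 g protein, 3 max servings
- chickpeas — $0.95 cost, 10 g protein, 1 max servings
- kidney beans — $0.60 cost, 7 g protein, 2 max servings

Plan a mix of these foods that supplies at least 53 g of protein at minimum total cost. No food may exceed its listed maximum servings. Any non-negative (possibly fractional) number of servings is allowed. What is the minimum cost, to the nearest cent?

Cost per g of protein: cottage cheese $0.0857, kidney beans $0.0857, chickpeas $0.0950.
Take 3 servings of cottage cheese: +42.0 g protein for $3.60 (total $3.60, still need 11.0 g).
Take 1.571 servings of kidney beans: +11.0 g protein for $0.94 (total $4.54, still need 0.0 g).
Greedy by cheapest-per-g is optimal for a single linear constraint, so the minimum cost is $4.54.

$4.54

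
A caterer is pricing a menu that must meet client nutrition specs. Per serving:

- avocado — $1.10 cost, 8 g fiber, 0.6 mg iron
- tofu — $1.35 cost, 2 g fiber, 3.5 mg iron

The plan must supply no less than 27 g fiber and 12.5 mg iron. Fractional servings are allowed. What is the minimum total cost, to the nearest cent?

Minimising a linear cost over {fiber ≥ 27, iron ≥ 12.5, servings ≥ 0} — the optimum is at a vertex, using one or two foods.
avocado only: max(27/8, 12.5/0.6) = 20.83 servings → $22.92.
tofu only: max(27/2, 12.5/3.5) = 13.5 servings → $18.23.
avocado + tofu with both tight: 2.593 servings and 3.127 servings → $7.07.
So the least-cost plan costs $7.07.

$7.07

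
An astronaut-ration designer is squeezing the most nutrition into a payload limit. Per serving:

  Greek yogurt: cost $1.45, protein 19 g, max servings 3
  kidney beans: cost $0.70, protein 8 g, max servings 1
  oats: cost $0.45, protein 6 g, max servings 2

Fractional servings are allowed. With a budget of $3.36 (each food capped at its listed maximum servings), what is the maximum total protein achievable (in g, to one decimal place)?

44.2 g

Protein per dollar: oats 13.33, Greek yogurt 13.1, kidney beans 11.43.
Take 2 servings of oats: spends $0.90, +12.0 g protein (running total 12.0 g).
Take 1.697 servings of Greek yogurt: spends $2.46, +32.2 g protein (running total 44.2 g).
Greedy by best ratio exhausts the cost allowance optimally: 44.2 g.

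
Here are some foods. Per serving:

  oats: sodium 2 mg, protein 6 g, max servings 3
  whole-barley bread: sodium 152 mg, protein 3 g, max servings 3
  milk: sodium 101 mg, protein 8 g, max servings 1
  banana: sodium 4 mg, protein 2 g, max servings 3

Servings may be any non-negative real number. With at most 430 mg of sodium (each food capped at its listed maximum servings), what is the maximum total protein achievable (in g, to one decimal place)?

38.1 g

Protein per mg sodium: oats 3, banana 0.5, milk 0.07921, whole-barley bread 0.01974.
Take 3 servings of oats: uses 6 mg sodium, +18.0 g protein (running total 18.0 g).
Take 3 servings of banana: uses 12 mg sodium, +6.0 g protein (running total 24.0 g).
Take 1 serving of milk: uses 101 mg sodium, +8.0 g protein (running total 32.0 g).
Take 2.046 servings of whole-barley bread: uses 311 mg sodium, +6.1 g protein (running total 38.1 g).
Greedy by best ratio exhausts the sodium allowance optimally: 38.1 g.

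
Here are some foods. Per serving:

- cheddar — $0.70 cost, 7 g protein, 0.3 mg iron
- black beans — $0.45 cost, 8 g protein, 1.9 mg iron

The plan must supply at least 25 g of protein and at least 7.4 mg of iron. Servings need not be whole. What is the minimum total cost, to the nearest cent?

Minimising a linear cost over {protein ≥ 25, iron ≥ 7.4, servings ≥ 0} — the optimum is at a vertex, using one or two foods.
cheddar only: max(25/7, 7.4/0.3) = 24.67 servings → $17.27.
black beans only: max(25/8, 7.4/1.9) = 3.895 servings → $1.75.
cheddar + black beans: intersection lies outside the first quadrant.
Cheapest feasible corner: $1.75.

$1.75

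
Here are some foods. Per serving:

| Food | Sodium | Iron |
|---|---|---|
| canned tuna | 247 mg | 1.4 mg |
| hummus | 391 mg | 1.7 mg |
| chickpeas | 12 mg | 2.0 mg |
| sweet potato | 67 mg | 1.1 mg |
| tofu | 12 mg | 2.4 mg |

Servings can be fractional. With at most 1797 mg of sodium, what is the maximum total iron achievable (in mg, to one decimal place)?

Iron per mg sodium: tofu 0.2, chickpeas 0.1667, sweet potato 0.01642, canned tuna 0.005668, hummus 0.004348.
With no serving limits, spend the whole sodium allowance on tofu: 1797 mg / 12 mg × 2.4 mg = 359.4 mg.

359.4 mg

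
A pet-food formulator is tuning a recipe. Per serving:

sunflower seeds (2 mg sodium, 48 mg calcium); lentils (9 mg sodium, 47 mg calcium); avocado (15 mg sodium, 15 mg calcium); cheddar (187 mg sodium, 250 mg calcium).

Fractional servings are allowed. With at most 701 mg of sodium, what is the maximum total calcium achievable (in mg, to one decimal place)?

Calcium per mg sodium: sunflower seeds 24, lentils 5.222, cheddar 1.337, avocado 1.
With no serving limits, spend the whole sodium allowance on sunflower seeds: 701 mg / 2 mg × 48 mg = 16824.0 mg.

16824.0 mg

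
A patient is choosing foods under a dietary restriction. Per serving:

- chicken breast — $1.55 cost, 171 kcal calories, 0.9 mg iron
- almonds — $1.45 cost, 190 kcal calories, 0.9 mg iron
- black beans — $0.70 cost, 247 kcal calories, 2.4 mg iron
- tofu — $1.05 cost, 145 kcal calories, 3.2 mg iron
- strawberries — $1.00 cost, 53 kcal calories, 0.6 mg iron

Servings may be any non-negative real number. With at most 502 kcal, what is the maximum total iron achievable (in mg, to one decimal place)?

11.1 mg

Iron per kcal: tofu 0.02207, strawberries 0.01132, black beans 0.009717, chicken breast 0.005263, almonds 0.004737.
With no serving limits, spend the whole calories allowance on tofu: 502 kcal / 145 kcal × 3.2 mg = 11.1 mg.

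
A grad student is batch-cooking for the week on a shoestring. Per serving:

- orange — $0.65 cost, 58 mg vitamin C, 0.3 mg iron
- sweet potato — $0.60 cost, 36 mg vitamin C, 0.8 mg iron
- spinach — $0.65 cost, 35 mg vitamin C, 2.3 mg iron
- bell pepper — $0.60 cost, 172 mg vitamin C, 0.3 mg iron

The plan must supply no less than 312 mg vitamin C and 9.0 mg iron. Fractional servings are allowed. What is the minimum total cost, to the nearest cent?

$3.08

A basic optimal solution has at most two foods positive. Try each food alone and each pair with both targets met exactly.
orange only: max(312/58, 9.0/0.3) = 30 servings → $19.50.
sweet potato only: max(312/36, 9.0/0.8) = 11.25 servings → $6.75.
spinach only: max(312/35, 9.0/2.3) = 8.914 servings → $5.79.
bell pepper only: max(312/172, 9.0/0.3) = 30 servings → $18.00.
orange + sweet potato: the both-tight solution has a negative serving — not a feasible corner.
orange + spinach with both tight: 3.276 servings and 3.486 servings → $4.40.
orange + bell pepper: intersection lies outside the first quadrant.
sweet potato + spinach with both tight: 7.347 servings and 1.358 servings → $5.29.
sweet potato + bell pepper with both targets exact would need a negative amount; discard.
spinach + bell pepper with both tight: 3.777 servings and 1.045 servings → $3.08.
The minimum over all feasible corners is $3.08.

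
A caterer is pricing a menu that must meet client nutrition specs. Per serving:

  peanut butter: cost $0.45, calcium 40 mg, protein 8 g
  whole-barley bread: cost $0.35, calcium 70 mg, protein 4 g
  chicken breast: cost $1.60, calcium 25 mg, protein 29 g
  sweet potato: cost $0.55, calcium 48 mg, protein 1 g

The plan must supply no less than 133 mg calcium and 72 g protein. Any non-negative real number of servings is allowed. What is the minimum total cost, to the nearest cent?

$3.99

Check every corner: each single food scaled to meet both minima, and each pair solved so both constraints bind.
peanut butter only: max(133/40, 72/8) = 9 servings → $4.05.
whole-barley bread only: max(133/70, 72/4) = 18 servings → $6.30.
chicken breast only: max(133/25, 72/29) = 5.32 servings → $8.51.
sweet potato only: max(133/48, 72/1) = 72 servings → $39.60.
peanut butter + whole-barley bread with both targets exact would need a negative amount; discard.
peanut butter + chicken breast with both tight: 2.143 servings and 1.892 servings → $3.99.
peanut butter + sweet potato: the both-tight solution has a negative serving — not a feasible corner.
whole-barley bread + chicken breast with both tight: 1.066 servings and 2.336 servings → $4.11.
whole-barley bread + sweet potato with both targets exact would need a negative amount; discard.
chicken breast + sweet potato with both tight: 2.431 servings and 1.505 servings → $4.72.
The minimum over all feasible corners is $3.99.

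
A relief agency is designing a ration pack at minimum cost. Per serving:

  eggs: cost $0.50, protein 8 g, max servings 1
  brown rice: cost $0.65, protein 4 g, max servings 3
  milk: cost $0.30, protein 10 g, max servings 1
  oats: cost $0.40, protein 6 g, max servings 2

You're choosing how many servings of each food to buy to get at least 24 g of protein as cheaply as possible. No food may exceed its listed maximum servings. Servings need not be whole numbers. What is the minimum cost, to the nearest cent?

Cost per g of protein: milk $0.0300, eggs $0.0625, oats $0.0667, brown rice $0.1625.
Take 1 serving of milk: +10.0 g protein for $0.30 (total $0.30, still need 14.0 g).
Take 1 serving of eggs: +8.0 g protein for $0.50 (total $0.80, still need 6.0 g).
Take 1 serving of oats: +6.0 g protein for $0.40 (total $1.20, still need 0.0 g).
Greedy by cheapest-per-g is optimal for a single linear constraint, so the minimum cost is $1.20.

$1.20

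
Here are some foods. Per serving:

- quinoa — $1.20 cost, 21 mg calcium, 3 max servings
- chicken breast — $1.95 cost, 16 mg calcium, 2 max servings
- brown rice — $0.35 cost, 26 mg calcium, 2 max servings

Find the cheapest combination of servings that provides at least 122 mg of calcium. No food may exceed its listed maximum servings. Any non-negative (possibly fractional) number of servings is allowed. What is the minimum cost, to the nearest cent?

Cost per mg of calcium: brown rice $0.0135, quinoa $0.0571, chicken breast $0.1219.
Take 2 servings of brown rice: +52.0 mg calcium for $0.70 (total $0.70, still need 70.0 mg).
Take 3 servings of quinoa: +63.0 mg calcium for $3.60 (total $4.30, still need 7.0 mg).
Take 0.4375 servings of chicken breast: +7.0 mg calcium for $0.85 (total $5.15, still need 0.0 mg).
Filling from the cheapest source first is optimal under one linear minimum: $5.15.

$5.15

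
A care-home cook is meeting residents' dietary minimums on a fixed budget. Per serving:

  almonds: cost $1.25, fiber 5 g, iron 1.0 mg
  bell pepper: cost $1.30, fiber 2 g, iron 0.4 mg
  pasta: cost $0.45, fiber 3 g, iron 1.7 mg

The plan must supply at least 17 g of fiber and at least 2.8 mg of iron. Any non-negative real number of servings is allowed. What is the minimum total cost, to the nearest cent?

With two linear requirements the optimum uses one or two foods; enumerate the corners.
almonds only: max(17/5, 2.8/1.0) = 3.4 servings → $4.25.
bell pepper only: max(17/2, 2.8/0.4) = 8.5 servings → $11.05.
pasta only: max(17/3, 2.8/1.7) = 5.667 servings → $2.55.
almonds + bell pepper (both tight): parallel constraints — no distinct corner.
almonds + pasta: intersection lies outside the first quadrant.
bell pepper + pasta: the both-tight solution has a negative serving — not a feasible corner.
The minimum over all feasible corners is $2.55.

$2.55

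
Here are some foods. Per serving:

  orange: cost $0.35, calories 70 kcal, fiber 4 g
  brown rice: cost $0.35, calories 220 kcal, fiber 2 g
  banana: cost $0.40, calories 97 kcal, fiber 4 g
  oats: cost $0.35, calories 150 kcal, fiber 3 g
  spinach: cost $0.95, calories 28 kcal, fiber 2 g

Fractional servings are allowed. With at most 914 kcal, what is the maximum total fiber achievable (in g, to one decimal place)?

Fiber per kcal: spinach 0.07143, orange 0.05714, banana 0.04124, oats 0.02, brown rice 0.009091.
With no serving limits, spend the whole calories allowance on spinach: 914 kcal / 28 kcal × 2 g = 65.3 g.

65.3 g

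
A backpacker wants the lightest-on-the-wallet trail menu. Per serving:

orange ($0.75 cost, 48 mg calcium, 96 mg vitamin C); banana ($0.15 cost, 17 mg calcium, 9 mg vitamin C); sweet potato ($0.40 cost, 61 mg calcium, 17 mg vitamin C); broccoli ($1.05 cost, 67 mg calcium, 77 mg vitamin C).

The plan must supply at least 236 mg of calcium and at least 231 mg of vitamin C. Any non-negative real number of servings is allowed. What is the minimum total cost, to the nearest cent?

$2.42

This is a tiny linear program; its minimum lies at a vertex of the feasible set. List the vertices and price them.
orange only: max(236/48, 231/96) = 4.917 servings → $3.69.
banana only: max(236/17, 231/9) = 25.67 servings → $3.85.
sweet potato only: max(236/61, 231/17) = 13.59 servings → $5.44.
broccoli only: max(236/67, 231/77) = 3.522 servings → $3.70.
orange + banana with both tight: 1.502 servings and 9.64 servings → $2.57.
orange + sweet potato with both tight: 2 servings and 2.295 servings → $2.42.
orange + broccoli: intersection lies outside the first quadrant.
banana + sweet potato with both targets exact would need a negative amount; discard.
banana + broccoli with both tight: 3.817 servings and 2.554 servings → $3.25.
sweet potato + broccoli with both tight: 0.7574 servings and 2.833 servings → $3.28.
The minimum over all feasible corners is $2.42.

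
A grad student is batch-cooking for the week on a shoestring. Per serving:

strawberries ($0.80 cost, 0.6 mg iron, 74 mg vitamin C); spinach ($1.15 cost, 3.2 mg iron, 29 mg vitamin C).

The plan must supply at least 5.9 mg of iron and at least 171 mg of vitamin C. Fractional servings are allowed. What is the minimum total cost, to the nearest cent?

Compare the cost at each extreme point of the feasible region.
strawberries only: max(5.9/0.6, 171/74) = 9.833 servings → $7.87.
spinach only: max(5.9/3.2, 171/29) = 5.897 servings → $6.78.
strawberries + spinach with both tight: 1.714 servings and 1.522 servings → $3.12.
So the least-cost plan costs $3.12.

$3.12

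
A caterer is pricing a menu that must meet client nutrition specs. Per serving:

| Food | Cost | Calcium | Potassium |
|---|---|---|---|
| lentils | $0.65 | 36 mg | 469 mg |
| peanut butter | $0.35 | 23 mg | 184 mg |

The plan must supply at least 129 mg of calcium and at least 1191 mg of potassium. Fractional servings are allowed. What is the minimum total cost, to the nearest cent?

$2.05

This is a tiny linear program; its minimum lies at a vertex of the feasible set. List the vertices and price them.
lentils only: max(129/36, 1191/469) = 3.583 servings → $2.33.
peanut butter only: max(129/23, 1191/184) = 6.473 servings → $2.27.
lentils + peanut butter with both tight: 0.8785 servings and 4.234 servings → $2.05.
Cheapest feasible corner: $2.05.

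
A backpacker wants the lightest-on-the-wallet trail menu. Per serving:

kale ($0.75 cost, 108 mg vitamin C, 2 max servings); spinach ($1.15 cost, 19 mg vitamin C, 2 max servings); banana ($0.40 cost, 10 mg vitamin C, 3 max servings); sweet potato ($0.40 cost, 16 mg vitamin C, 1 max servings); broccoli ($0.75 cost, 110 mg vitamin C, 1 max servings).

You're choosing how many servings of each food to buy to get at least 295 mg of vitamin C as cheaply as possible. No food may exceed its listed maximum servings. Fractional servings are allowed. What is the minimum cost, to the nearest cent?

$2.03

Cost per mg of vitamin C: broccoli $0.0068, kale $0.0069, sweet potato $0.0250, banana $0.0400, spinach $0.0605.
Take 1 serving of broccoli: +110.0 mg vitamin C for $0.75 (total $0.75, still need 185.0 mg).
Take 1.713 servings of kale: +185.0 mg vitamin C for $1.28 (total $2.03, still need 0.0 mg).
Greedy by cheapest-per-mg is optimal for a single linear constraint, so the minimum cost is $2.03.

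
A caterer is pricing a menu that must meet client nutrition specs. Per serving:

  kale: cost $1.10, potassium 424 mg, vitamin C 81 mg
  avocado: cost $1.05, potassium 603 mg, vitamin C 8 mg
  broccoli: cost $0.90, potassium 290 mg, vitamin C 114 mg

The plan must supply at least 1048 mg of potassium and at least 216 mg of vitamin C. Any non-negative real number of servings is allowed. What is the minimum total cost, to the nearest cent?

An LP optimum is at a vertex; with two nutrient constraints at most two foods are used. Check each candidate.
kale only: max(1048/424, 216/81) = 2.667 servings → $2.93.
avocado only: max(1048/603, 216/8) = 27 servings → $28.35.
broccoli only: max(1048/290, 216/114) = 3.614 servings → $3.25.
kale + avocado: intersection lies outside the first quadrant.
kale + broccoli with both tight: 2.287 servings and 0.2695 servings → $2.76.
avocado + broccoli with both tight: 0.8556 servings and 1.835 servings → $2.55.
The minimum over all feasible corners is $2.55.

$2.55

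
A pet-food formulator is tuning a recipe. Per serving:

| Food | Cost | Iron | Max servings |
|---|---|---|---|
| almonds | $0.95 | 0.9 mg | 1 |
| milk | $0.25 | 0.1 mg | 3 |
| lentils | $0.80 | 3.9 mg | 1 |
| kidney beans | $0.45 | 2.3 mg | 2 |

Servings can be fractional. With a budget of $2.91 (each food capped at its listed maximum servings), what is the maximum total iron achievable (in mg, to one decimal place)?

9.5 mg

Iron per dollar: kidney beans 5.111, lentils 4.875, almonds 0.9474, milk 0.4.
Take 2 servings of kidney beans: spends $0.90, +4.6 mg iron (running total 4.6 mg).
Take 1 serving of lentils: spends $0.80, +3.9 mg iron (running total 8.5 mg).
Take 1 serving of almonds: spends $0.95, +0.9 mg iron (running total 9.4 mg).
Take 1.04 servings of milk: spends $0.26, +0.1 mg iron (running total 9.5 mg).
Filling greedily by iron-per-dollar is optimal for one linear limit, giving 9.5 mg.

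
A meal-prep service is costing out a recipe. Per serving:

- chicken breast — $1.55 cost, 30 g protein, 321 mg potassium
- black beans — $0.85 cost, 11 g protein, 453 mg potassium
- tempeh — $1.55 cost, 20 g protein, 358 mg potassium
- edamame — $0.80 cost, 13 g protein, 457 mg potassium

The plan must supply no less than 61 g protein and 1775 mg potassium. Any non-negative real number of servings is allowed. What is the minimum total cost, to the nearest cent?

$3.60

At the optimum either one food covers both requirements or two foods hit both targets exactly; no other combination can be cheaper.
chicken breast only: max(61/30, 1775/321) = 5.53 servings → $8.57.
black beans only: max(61/11, 1775/453) = 5.545 servings → $4.71.
tempeh only: max(61/20, 1775/358) = 4.958 servings → $7.69.
edamame only: max(61/13, 1775/457) = 4.692 servings → $3.75.
chicken breast + black beans with both tight: 0.806 servings and 3.347 servings → $4.09.
chicken breast + tempeh with both targets exact would need a negative amount; discard.
chicken breast + edamame with both tight: 0.5035 servings and 3.53 servings → $3.60.
black beans + tempeh with both tight: 2.667 servings and 1.583 servings → $4.72.
black beans + edamame with both targets exact would need a negative amount; discard.
tempeh + edamame with both tight: 1.07 servings and 3.045 servings → $4.10.
Cheapest feasible corner: $3.60.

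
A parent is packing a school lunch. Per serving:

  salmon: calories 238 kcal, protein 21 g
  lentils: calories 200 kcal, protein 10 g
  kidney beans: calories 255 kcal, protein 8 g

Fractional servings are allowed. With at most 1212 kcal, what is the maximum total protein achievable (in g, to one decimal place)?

106.9 g

Protein per kcal: salmon 0.08824, lentils 0.05, kidney beans 0.03137.
With no serving limits, spend the whole calories allowance on salmon: 1212 kcal / 238 kcal × 21 g = 106.9 g.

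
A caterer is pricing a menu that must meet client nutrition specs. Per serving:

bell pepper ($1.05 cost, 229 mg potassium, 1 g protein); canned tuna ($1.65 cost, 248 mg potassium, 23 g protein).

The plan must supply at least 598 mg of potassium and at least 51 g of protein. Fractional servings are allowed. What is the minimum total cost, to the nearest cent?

Two binding constraints pin down two serving amounts, so the optimal mix uses at most two foods. The candidates are each food alone (scaled to the tighter of potassium/protein) and each pair with both constraints tight.
bell pepper only: max(598/229, 51/1) = 51 servings → $53.55.
canned tuna only: max(598/248, 51/23) = 2.411 servings → $3.98.
bell pepper + canned tuna with both tight: 0.2204 servings and 2.208 servings → $3.87.
Cheapest feasible corner: $3.87.

$3.87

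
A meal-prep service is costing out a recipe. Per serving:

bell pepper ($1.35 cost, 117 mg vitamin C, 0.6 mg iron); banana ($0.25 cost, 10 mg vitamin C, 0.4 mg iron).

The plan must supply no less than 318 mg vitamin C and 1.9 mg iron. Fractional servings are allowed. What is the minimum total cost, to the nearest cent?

$3.77

This is a tiny linear program; its minimum lies at a vertex of the feasible set. List the vertices and price them.
bell pepper only: max(318/117, 1.9/0.6) = 3.167 servings → $4.28.
banana only: max(318/10, 1.9/0.4) = 31.8 servings → $7.95.
bell pepper + banana with both tight: 2.652 servings and 0.7721 servings → $3.77.
The minimum over all feasible corners is $3.77.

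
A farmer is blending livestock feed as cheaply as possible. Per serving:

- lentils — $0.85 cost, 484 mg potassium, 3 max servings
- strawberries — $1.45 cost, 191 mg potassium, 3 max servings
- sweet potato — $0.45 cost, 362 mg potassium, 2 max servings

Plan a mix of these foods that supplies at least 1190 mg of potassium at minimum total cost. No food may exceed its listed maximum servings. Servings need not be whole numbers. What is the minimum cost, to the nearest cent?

$1.72

Cost per mg of potassium: sweet potato $0.0012, lentils $0.0018, strawberries $0.0076.
Take 2 servings of sweet potato: +724.0 mg potassium for $0.90 (total $0.90, still need 466.0 mg).
Take 0.9628 servings of lentils: +466.0 mg potassium for $0.82 (total $1.72, still need 0.0 mg).
Filling from the cheapest source first is optimal under one linear minimum: $1.72.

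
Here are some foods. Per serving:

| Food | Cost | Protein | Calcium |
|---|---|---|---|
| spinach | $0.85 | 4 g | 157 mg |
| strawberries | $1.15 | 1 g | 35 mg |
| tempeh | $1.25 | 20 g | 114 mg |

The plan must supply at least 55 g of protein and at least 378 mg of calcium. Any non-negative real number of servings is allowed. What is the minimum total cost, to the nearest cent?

$3.73

For a min-cost LP with two ≥-constraints, a basic feasible solution has at most two positive variables.
spinach only: max(55/4, 378/157) = 13.75 servings → $11.69.
strawberries only: max(55/1, 378/35) = 55 servings → $63.25.
tempeh only: max(55/20, 378/114) = 3.316 servings → $4.14.
spinach + strawberries: intersection lies outside the first quadrant.
spinach + tempeh with both tight: 0.4806 servings and 2.654 servings → $3.73.
strawberries + tempeh with both tight: 2.201 servings and 2.64 servings → $5.83.
Cheapest feasible corner: $3.73.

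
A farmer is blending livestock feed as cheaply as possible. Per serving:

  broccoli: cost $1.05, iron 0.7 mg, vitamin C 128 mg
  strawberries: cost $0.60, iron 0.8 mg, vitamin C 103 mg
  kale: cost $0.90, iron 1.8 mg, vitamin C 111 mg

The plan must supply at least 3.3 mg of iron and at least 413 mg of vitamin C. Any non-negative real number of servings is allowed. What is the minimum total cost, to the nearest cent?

$2.43

With two linear requirements the optimum uses one or two foods; enumerate the corners.
broccoli only: max(3.3/0.7, 413/128) = 4.714 servings → $4.95.
strawberries only: max(3.3/0.8, 413/103) = 4.125 servings → $2.48.
kale only: max(3.3/1.8, 413/111) = 3.721 servings → $3.35.
broccoli + strawberries: intersection lies outside the first quadrant.
broccoli + kale with both tight: 2.47 servings and 0.873 servings → $3.38.
strawberries + kale with both tight: 3.904 servings and 0.09834 servings → $2.43.
The minimum over all feasible corners is $2.43.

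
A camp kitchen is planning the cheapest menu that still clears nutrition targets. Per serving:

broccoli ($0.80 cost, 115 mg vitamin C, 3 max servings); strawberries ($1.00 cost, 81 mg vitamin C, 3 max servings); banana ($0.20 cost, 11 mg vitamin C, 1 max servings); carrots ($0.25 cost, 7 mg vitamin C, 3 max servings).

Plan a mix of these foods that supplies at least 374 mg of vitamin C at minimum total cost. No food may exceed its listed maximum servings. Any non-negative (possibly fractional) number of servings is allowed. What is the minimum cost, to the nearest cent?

Cost per mg of vitamin C: broccoli $0.0070, strawberries $0.0123, banana $0.0182, carrots $0.0357.
Take 3 servings of broccoli: +345.0 mg vitamin C for $2.40 (total $2.40, still need 29.0 mg).
Take 0.358 servings of strawberries: +29.0 mg vitamin C for $0.36 (total $2.76, still need 0.0 mg).
Greedy by cheapest-per-mg is optimal for a single linear constraint, so the minimum cost is $2.76.

$2.76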